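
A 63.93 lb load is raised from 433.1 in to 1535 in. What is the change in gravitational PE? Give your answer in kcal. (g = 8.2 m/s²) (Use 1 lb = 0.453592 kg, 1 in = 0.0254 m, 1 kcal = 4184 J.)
Convert to SI: m = 28.9981 kg, Δh = 27.9883 m
ΔPE = mgΔh = (28.9981)(8.2)(27.9883) = 6655.18 J = 1.591 kcal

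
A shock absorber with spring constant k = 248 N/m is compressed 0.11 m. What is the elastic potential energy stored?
PE = ½kx² = ½(248)(0.11)² = 1.5 J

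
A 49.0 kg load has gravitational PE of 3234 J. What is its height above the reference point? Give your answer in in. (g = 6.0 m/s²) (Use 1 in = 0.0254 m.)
h = PE/(mg) = 3234.0/(49.0·6.0) = 11.0 m = 433.1 in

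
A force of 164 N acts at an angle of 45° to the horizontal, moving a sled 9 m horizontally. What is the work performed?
W = F·d·cosθ = (164)(9)cos(45°) = 1044 J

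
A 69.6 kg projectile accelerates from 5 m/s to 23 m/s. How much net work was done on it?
W = ΔKE = ½m(v₂² − v₁²) = ½(69.6)(23² − 5²) = 17539.2 J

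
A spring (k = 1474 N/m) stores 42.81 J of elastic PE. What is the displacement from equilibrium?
x = √(2·PE/k) = √(2·42.81/1474) = 0.241 m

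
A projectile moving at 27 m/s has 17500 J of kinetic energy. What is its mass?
m = 2·KE/v² = 2·17500/(27)² = 48.01 kg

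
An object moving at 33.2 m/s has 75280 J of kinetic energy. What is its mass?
m = 2·KE/v² = 2·75280/(33.2)² = 136.6 kg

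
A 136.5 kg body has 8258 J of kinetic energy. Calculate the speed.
v = √(2·KE/m) = √(2·8258/136.5) = 11.0 m/s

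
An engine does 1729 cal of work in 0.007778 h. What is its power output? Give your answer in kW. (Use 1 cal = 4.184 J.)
Convert to SI: W = 7234.14 J, t = 28.0008 s
P = W/t = 7234.14/28.0008 = 258.355 W = 0.2584 kW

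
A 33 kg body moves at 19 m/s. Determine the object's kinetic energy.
KE = ½mv² = ½(33)(19)² = 5956.5 J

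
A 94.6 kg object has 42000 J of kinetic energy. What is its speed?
v = √(2·KE/m) = √(2·42000/94.6) = 29.8 m/s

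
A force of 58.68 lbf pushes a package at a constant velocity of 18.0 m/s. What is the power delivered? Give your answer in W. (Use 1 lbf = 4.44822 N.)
Convert to SI: F = 261.022 N, v = 18.0 m/s
P = Fv = (261.022)(18.0) = 4698 W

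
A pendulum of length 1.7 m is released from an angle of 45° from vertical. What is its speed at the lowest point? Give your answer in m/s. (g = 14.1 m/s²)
h = L(1 − cosθ) = 1.7(1 − cos45°) = 0.497918 m
v = √(2gh) = √(2·14.1·0.497918) = 3.747 m/s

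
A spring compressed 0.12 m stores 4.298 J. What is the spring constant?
k = 2·PE/x² = 2·4.298/(0.12)² = 596.9 N/m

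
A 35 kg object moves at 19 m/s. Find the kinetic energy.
KE = ½mv² = ½(35)(19)² = 6317.5 J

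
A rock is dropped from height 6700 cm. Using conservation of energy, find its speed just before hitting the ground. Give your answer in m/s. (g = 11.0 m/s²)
Convert to SI: h = 67.0 m
mgh = ½mv² ⇒ v = √(2gh) = √(2·11.0·67.0) = 38.39 m/s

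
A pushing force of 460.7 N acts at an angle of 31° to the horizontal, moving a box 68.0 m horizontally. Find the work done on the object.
W = F·d·cosθ = (460.7)(68.0)cos(31°) = 26850 J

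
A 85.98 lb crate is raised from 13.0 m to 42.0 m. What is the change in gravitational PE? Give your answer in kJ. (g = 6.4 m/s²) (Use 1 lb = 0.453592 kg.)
Convert to SI: m = 38.9998 kg, Δh = 29.0 m
ΔPE = mgΔh = (38.9998)(6.4)(29.0) = 7238.37 J = 7.238 kJ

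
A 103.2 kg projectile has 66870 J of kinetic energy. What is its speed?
v = √(2·KE/m) = √(2·66870/103.2) = 36.0 m/s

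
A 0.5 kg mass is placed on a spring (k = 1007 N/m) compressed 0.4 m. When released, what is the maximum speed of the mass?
½kx² = ½mv² ⇒ v = x√(k/m) = (0.4)√(1007/0.5) = 17.95 m/s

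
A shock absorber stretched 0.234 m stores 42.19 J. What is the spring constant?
k = 2·PE/x² = 2·42.19/(0.234)² = 1541 N/m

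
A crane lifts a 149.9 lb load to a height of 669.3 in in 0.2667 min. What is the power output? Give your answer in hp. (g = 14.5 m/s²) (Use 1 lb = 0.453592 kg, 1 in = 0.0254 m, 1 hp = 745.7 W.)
Convert to SI: m = 67.9934 kg, h = 17.0002 m, t = 16.002 s
P = mgh/t = (67.9934)(14.5)(17.0002)/16.002 = 1047.41 W = 1.405 hp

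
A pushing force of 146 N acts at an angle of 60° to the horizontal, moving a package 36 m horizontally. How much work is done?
W = F·d·cosθ = (146)(36)cos(60°) = 2628 J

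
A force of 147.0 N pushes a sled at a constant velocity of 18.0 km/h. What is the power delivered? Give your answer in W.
Convert to SI: F = 147.0 N, v = 5.0 m/s
P = Fv = (147.0)(5.0) = 735.0 W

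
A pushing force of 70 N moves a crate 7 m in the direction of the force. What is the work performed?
W = F·d = (70)(7) = 490.0 J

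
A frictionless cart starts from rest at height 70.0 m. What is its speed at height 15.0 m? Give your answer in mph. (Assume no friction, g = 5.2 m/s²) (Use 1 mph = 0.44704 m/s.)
mgh₁ = mgh₂ + ½mv² ⇒ v = √(2g(h₁−h₂)) = √(2·5.2·55.0) = 23.9165 m/s = 53.5 mph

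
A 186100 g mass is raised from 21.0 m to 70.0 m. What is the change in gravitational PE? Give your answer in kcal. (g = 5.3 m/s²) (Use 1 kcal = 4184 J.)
Convert to SI: m = 186.1 kg, Δh = 49.0 m
ΔPE = mgΔh = (186.1)(5.3)(49.0) = 48330.2 J = 11.55 kcal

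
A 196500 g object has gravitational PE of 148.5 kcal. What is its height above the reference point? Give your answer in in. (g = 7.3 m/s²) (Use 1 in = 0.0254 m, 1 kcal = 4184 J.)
Convert to SI: m = 196.5 kg, PE = 621324 J
h = PE/(mg) = 621324/(196.5·7.3) = 433.144 m = 17050 in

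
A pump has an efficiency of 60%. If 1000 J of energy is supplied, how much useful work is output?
W_out = η·W_in = 0.6·1000 = 600.0 J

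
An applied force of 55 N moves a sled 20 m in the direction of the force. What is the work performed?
W = F·d = (55)(20) = 1100 J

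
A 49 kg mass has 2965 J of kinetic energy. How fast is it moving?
v = √(2·KE/m) = √(2·2965/49) = 11.0 m/s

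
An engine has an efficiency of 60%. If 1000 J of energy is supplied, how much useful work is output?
W_out = η·W_in = 0.6·1000 = 600.0 J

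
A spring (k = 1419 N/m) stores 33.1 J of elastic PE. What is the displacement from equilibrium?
x = √(2·PE/k) = √(2·33.1/1419) = 0.216 m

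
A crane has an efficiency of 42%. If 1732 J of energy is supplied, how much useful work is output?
W_out = η·W_in = 0.42·1732 = 727.44 J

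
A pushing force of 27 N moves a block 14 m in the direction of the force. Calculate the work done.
W = F·d = (27)(14) = 378.0 J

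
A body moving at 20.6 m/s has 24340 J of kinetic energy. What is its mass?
m = 2·KE/v² = 2·24340/(20.6)² = 114.7 kg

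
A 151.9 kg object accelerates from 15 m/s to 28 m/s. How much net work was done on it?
W = ΔKE = ½m(v₂² − v₁²) = ½(151.9)(28² − 15²) = 42456.05 J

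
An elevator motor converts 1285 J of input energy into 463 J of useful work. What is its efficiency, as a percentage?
η = W_out/W_in = 463/1285 = 36.03%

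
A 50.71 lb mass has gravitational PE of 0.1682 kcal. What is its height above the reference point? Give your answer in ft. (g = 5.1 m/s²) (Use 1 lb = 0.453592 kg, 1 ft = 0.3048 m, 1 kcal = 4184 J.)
Convert to SI: m = 23.0017 kg, PE = 703.749 J
h = PE/(mg) = 703.749/(23.0017·5.1) = 5.99913 m = 19.68 ft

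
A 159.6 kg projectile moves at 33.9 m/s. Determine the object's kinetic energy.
KE = ½mv² = ½(159.6)(33.9)² = 91710 J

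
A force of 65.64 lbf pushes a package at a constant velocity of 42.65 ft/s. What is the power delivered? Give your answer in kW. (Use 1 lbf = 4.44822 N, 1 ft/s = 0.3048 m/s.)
Convert to SI: F = 291.981 N, v = 12.9997 m/s
P = Fv = (291.981)(12.9997) = 3795.67 W = 3.796 kW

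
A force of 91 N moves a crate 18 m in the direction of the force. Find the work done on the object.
W = F·d = (91)(18) = 1638 J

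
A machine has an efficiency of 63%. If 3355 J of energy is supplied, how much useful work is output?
W_out = η·W_in = 0.63·3355 = 2113.65 J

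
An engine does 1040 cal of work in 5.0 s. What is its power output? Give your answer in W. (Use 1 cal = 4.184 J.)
Convert to SI: W = 4351.36 J, t = 5.0 s
P = W/t = 4351.36/5.0 = 870.3 W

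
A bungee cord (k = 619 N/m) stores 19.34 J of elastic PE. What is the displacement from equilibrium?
x = √(2·PE/k) = √(2·19.34/619) = 0.25 m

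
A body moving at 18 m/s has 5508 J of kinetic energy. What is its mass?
m = 2·KE/v² = 2·5508/(18)² = 34.0 kg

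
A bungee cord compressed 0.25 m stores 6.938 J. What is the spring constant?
k = 2·PE/x² = 2·6.938/(0.25)² = 222.0 N/m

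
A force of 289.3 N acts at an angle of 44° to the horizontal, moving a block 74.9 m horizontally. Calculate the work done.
W = F·d·cosθ = (289.3)(74.9)cos(44°) = 15590 J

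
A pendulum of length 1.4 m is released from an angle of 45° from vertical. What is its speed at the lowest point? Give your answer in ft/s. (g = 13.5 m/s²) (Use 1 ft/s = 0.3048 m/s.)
h = L(1 − cosθ) = 1.4(1 − cos45°) = 0.410051 m
v = √(2gh) = √(2·13.5·0.410051) = 3.32737 m/s = 10.92 ft/s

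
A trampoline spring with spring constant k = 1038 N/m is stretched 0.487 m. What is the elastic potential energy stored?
PE = ½kx² = ½(1038)(0.487)² = 123.1 J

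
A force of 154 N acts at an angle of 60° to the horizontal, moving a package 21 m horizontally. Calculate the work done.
W = F·d·cosθ = (154)(21)cos(60°) = 1617 J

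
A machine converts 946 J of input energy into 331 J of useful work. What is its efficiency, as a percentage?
η = W_out/W_in = 331/946 = 34.99%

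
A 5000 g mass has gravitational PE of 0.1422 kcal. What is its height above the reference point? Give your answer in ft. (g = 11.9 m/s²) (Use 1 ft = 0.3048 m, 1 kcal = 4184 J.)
Convert to SI: m = 5.0 kg, PE = 594.965 J
h = PE/(mg) = 594.965/(5.0·11.9) = 9.99941 m = 32.81 ft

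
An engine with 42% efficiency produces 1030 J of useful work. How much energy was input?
W_in = W_out/η = 1030/0.42 = 2452 J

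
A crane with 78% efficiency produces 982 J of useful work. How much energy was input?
W_in = W_out/η = 982/0.78 = 1259 J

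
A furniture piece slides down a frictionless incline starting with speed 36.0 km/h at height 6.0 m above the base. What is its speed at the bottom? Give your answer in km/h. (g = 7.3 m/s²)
Convert to SI: v₀ = 10.0 m/s, h = 6.0 m
½mv₀² + mgh = ½mv² ⇒ v = √(v₀² + 2gh) = √(10.0² + 2·7.3·6.0) = 13.6967 m/s = 49.31 km/h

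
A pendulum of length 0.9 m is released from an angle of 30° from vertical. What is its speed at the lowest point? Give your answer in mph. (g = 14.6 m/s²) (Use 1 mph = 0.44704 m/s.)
h = L(1 − cosθ) = 0.9(1 − cos30°) = 0.120577 m
v = √(2gh) = √(2·14.6·0.120577) = 1.87639 m/s = 4.197 mph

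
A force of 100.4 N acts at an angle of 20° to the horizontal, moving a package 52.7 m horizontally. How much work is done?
W = F·d·cosθ = (100.4)(52.7)cos(20°) = 4972 J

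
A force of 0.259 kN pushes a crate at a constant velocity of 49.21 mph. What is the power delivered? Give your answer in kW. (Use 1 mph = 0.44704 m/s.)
Convert to SI: F = 259.0 N, v = 21.9988 m/s
P = Fv = (259.0)(21.9988) = 5697.7 W = 5.698 kW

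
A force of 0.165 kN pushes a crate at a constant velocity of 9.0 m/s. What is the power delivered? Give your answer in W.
Convert to SI: F = 165.0 N, v = 9.0 m/s
P = Fv = (165.0)(9.0) = 1485 W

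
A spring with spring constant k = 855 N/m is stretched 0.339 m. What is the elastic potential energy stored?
PE = ½kx² = ½(855)(0.339)² = 49.13 J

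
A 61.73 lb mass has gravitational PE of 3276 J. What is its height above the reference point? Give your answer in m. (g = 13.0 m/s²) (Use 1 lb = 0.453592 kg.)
Convert to SI: m = 28.0002 kg, PE = 3276.0 J
h = PE/(mg) = 3276.0/(28.0002·13.0) = 9.0 m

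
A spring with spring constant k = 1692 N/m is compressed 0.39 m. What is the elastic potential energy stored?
PE = ½kx² = ½(1692)(0.39)² = 128.7 J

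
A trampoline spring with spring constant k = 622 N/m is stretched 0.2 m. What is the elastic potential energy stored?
PE = ½kx² = ½(622)(0.2)² = 12.44 J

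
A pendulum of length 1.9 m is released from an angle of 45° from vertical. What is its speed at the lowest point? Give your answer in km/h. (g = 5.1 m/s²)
h = L(1 − cosθ) = 1.9(1 − cos45°) = 0.556497 m
v = √(2gh) = √(2·5.1·0.556497) = 2.38249 m/s = 8.577 km/h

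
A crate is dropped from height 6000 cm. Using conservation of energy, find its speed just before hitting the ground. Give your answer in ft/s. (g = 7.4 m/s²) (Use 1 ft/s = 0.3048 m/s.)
Convert to SI: h = 60.0 m
mgh = ½mv² ⇒ v = √(2gh) = √(2·7.4·60.0) = 29.7993 m/s = 97.77 ft/s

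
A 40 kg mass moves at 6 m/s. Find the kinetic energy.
KE = ½mv² = ½(40)(6)² = 720.0 J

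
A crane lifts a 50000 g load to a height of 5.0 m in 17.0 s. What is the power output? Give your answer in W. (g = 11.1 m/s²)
Convert to SI: m = 50.0 kg, h = 5.0 m, t = 17.0 s
P = mgh/t = (50.0)(11.1)(5.0)/17.0 = 163.2 W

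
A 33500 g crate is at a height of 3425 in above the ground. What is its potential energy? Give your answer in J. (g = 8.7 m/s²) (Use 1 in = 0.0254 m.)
Convert to SI: m = 33.5 kg, h = 86.995 m
PE = mgh = (33.5)(8.7)(86.995) = 25350 J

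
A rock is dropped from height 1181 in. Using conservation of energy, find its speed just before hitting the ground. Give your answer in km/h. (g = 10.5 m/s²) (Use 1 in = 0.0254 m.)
Convert to SI: h = 29.9974 m
mgh = ½mv² ⇒ v = √(2gh) = √(2·10.5·29.9974) = 25.0987 m/s = 90.36 km/h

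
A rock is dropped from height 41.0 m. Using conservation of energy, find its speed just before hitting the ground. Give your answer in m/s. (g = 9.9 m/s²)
mgh = ½mv² ⇒ v = √(2gh) = √(2·9.9·41.0) = 28.49 m/s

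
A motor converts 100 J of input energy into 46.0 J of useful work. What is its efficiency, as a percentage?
η = W_out/W_in = 46.0/100 = 46.0%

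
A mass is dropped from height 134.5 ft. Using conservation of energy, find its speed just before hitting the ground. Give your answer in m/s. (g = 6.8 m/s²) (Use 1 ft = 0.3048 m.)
Convert to SI: h = 40.9956 m
mgh = ½mv² ⇒ v = √(2gh) = √(2·6.8·40.9956) = 23.61 m/s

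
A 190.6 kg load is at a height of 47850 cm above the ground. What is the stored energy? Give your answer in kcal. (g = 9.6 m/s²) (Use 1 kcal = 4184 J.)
Convert to SI: m = 190.6 kg, h = 478.5 m
PE = mgh = (190.6)(9.6)(478.5) = 875540 J = 209.3 kcal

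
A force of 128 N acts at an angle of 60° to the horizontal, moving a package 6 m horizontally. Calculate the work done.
W = F·d·cosθ = (128)(6)cos(60°) = 384.0 J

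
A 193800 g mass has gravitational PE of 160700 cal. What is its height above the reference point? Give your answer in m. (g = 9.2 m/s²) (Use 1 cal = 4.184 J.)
Convert to SI: m = 193.8 kg, PE = 672369 J
h = PE/(mg) = 672369/(193.8·9.2) = 377.1 m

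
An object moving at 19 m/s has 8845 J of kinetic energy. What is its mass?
m = 2·KE/v² = 2·8845/(19)² = 49.0 kg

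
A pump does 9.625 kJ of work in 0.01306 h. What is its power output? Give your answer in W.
Convert to SI: W = 9625.0 J, t = 47.016 s
P = W/t = 9625.0/47.016 = 204.7 W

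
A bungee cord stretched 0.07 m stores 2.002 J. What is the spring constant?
k = 2·PE/x² = 2·2.002/(0.07)² = 817.1 N/m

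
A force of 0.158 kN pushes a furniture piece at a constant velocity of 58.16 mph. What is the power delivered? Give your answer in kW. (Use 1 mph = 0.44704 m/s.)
Convert to SI: F = 158.0 N, v = 25.9998 m/s
P = Fv = (158.0)(25.9998) = 4107.98 W = 4.108 kW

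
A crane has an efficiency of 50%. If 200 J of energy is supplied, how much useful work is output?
W_out = η·W_in = 0.5·200 = 100.0 J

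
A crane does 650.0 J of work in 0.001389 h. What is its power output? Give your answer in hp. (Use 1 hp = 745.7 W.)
Convert to SI: W = 650.0 J, t = 5.0004 s
P = W/t = 650.0/5.0004 = 129.99 W = 0.1743 hp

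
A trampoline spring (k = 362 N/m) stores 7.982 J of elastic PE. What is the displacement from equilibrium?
x = √(2·PE/k) = √(2·7.982/362) = 0.21 m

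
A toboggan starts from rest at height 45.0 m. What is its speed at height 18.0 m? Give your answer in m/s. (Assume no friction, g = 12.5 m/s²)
mgh₁ = mgh₂ + ½mv² ⇒ v = √(2g(h₁−h₂)) = √(2·12.5·27.0) = 25.98 m/s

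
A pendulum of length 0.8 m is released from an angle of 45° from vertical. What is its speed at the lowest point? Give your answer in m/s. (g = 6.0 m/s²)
h = L(1 − cosθ) = 0.8(1 − cos45°) = 0.234315 m
v = √(2gh) = √(2·6.0·0.234315) = 1.677 m/s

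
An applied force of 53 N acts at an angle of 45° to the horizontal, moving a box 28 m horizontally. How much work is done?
W = F·d·cosθ = (53)(28)cos(45°) = 1049 J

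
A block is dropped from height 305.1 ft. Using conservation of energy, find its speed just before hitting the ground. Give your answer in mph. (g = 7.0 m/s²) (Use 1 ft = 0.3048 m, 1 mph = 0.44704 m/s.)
Convert to SI: h = 92.9945 m
mgh = ½mv² ⇒ v = √(2gh) = √(2·7.0·92.9945) = 36.0822 m/s = 80.71 mph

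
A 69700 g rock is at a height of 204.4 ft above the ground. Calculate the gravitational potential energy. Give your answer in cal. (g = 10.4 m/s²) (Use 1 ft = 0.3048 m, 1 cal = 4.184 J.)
Convert to SI: m = 69.7 kg, h = 62.3011 m
PE = mgh = (69.7)(10.4)(62.3011) = 45160.8 J = 10790 cal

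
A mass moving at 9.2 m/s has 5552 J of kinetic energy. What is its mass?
m = 2·KE/v² = 2·5552/(9.2)² = 131.2 kg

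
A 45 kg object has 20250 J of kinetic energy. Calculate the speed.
v = √(2·KE/m) = √(2·20250/45) = 30.0 m/s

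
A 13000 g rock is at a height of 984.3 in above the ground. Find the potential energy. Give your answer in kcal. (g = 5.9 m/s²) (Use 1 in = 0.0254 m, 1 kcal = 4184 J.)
Convert to SI: m = 13.0 kg, h = 25.0012 m
PE = mgh = (13.0)(5.9)(25.0012) = 1917.59 J = 0.4583 kcal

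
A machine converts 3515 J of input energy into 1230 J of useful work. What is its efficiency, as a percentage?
η = W_out/W_in = 1230/3515 = 34.99%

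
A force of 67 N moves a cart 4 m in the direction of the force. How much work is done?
W = F·d = (67)(4) = 268.0 J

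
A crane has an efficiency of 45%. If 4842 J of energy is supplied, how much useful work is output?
W_out = η·W_in = 0.45·4842 = 2178.9 J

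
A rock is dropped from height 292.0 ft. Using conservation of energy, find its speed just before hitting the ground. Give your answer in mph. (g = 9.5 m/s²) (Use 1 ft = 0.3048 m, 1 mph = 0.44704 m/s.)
Convert to SI: h = 89.0016 m
mgh = ½mv² ⇒ v = √(2gh) = √(2·9.5·89.0016) = 41.1221 m/s = 91.99 mph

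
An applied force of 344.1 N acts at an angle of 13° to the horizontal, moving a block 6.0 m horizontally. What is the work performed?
W = F·d·cosθ = (344.1)(6.0)cos(13°) = 2012 J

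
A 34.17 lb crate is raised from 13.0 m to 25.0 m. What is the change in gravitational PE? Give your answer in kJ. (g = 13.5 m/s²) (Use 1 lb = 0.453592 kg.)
Convert to SI: m = 15.4992 kg, Δh = 12.0 m
ΔPE = mgΔh = (15.4992)(13.5)(12.0) = 2510.88 J = 2.511 kJ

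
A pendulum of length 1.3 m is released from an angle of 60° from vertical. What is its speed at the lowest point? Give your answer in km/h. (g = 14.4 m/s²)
h = L(1 − cosθ) = 1.3(1 − cos60°) = 0.65 m
v = √(2gh) = √(2·14.4·0.65) = 4.32666 m/s = 15.58 km/h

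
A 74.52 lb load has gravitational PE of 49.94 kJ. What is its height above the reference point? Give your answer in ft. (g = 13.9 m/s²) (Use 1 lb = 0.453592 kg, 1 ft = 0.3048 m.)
Convert to SI: m = 33.8017 kg, PE = 49940.0 J
h = PE/(mg) = 49940.0/(33.8017·13.9) = 106.291 m = 348.7 ft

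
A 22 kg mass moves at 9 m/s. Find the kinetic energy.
KE = ½mv² = ½(22)(9)² = 891.0 J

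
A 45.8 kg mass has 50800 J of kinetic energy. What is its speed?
v = √(2·KE/m) = √(2·50800/45.8) = 47.1 m/s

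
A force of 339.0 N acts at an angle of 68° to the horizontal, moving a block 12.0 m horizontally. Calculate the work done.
W = F·d·cosθ = (339.0)(12.0)cos(68°) = 1524 J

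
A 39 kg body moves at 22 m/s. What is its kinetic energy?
KE = ½mv² = ½(39)(22)² = 9438.0 J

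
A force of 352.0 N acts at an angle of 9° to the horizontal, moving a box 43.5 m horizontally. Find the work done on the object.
W = F·d·cosθ = (352.0)(43.5)cos(9°) = 15120 J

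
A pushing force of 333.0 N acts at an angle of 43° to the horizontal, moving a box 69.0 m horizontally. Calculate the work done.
W = F·d·cosθ = (333.0)(69.0)cos(43°) = 16800 J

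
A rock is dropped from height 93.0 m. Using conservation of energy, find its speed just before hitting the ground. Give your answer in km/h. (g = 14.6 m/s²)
mgh = ½mv² ⇒ v = √(2gh) = √(2·14.6·93.0) = 52.1114 m/s = 187.6 km/h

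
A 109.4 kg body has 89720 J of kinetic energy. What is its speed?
v = √(2·KE/m) = √(2·89720/109.4) = 40.5 m/s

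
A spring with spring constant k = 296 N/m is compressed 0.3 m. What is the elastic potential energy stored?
PE = ½kx² = ½(296)(0.3)² = 13.32 J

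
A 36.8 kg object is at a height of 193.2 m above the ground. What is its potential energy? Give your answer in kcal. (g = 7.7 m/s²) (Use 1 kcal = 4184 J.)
PE = mgh = (36.8)(7.7)(193.2) = 54745.2 J = 13.08 kcal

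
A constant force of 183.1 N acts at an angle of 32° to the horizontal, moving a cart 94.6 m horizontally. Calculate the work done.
W = F·d·cosθ = (183.1)(94.6)cos(32°) = 14690 J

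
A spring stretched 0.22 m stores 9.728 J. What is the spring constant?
k = 2·PE/x² = 2·9.728/(0.22)² = 402.0 N/m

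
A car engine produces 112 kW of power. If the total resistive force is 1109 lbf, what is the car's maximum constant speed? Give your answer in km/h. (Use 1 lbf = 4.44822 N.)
Convert to SI: F = 4933.08 N
P = Fv ⇒ v = P/F = 112000 W/4933.08 N = 22.7039 m/s = 81.73 km/h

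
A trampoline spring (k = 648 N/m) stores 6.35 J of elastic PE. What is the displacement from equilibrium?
x = √(2·PE/k) = √(2·6.35/648) = 0.14 m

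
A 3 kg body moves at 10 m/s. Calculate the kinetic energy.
KE = ½mv² = ½(3)(10)² = 150.0 J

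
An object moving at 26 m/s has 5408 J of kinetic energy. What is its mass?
m = 2·KE/v² = 2·5408/(26)² = 16.0 kg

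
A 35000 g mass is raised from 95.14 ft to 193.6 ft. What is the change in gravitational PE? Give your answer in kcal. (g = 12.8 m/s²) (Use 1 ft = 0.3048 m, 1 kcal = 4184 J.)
Convert to SI: m = 35.0 kg, Δh = 30.0106 m
ΔPE = mgΔh = (35.0)(12.8)(30.0106) = 13444.8 J = 3.213 kcal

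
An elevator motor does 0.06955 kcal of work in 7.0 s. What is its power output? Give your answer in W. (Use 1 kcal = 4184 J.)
Convert to SI: W = 290.997 J, t = 7.0 s
P = W/t = 290.997/7.0 = 41.57 W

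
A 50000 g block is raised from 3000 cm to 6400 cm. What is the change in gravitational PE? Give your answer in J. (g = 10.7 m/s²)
Convert to SI: m = 50.0 kg, Δh = 34.0 m
ΔPE = mgΔh = (50.0)(10.7)(34.0) = 18190 J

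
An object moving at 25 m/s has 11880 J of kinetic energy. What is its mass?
m = 2·KE/v² = 2·11880/(25)² = 38.02 kg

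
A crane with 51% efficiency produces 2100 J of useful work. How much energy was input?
W_in = W_out/η = 2100/0.51 = 4118 J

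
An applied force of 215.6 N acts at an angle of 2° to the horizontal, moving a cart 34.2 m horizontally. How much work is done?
W = F·d·cosθ = (215.6)(34.2)cos(2°) = 7369 J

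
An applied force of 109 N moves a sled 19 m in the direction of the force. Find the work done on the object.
W = F·d = (109)(19) = 2071 J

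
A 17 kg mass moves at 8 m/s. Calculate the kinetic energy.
KE = ½mv² = ½(17)(8)² = 544.0 J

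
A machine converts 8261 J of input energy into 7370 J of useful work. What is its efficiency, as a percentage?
η = W_out/W_in = 7370/8261 = 89.21%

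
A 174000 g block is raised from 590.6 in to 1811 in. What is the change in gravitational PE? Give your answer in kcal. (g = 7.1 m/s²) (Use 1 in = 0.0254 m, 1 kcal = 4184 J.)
Convert to SI: m = 174.0 kg, Δh = 30.9982 m
ΔPE = mgΔh = (174.0)(7.1)(30.9982) = 38295.1 J = 9.153 kcal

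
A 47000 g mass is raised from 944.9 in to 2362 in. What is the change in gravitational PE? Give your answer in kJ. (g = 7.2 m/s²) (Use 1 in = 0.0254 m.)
Convert to SI: m = 47.0 kg, Δh = 35.9943 m
ΔPE = mgΔh = (47.0)(7.2)(35.9943) = 12180.5 J = 12.18 kJ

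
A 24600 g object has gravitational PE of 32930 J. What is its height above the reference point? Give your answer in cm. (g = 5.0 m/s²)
Convert to SI: m = 24.6 kg, PE = 32930.0 J
h = PE/(mg) = 32930.0/(24.6·5.0) = 267.724 m = 26770 cm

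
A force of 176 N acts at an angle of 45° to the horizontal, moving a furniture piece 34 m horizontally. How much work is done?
W = F·d·cosθ = (176)(34)cos(45°) = 4231 J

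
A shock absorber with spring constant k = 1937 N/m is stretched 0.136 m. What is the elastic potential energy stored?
PE = ½kx² = ½(1937)(0.136)² = 17.91 J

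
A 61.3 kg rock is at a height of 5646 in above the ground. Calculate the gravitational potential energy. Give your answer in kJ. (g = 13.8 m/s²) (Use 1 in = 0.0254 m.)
Convert to SI: m = 61.3 kg, h = 143.408 m
PE = mgh = (61.3)(13.8)(143.408) = 121315 J = 121.3 kJ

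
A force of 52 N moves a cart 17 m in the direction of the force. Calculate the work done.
W = F·d = (52)(17) = 884.0 J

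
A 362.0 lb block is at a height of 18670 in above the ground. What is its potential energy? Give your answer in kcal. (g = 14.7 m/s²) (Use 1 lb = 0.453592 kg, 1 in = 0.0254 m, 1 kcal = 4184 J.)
Convert to SI: m = 164.2 kg, h = 474.218 m
PE = mgh = (164.2)(14.7)(474.218) = 1144640 J = 273.6 kcal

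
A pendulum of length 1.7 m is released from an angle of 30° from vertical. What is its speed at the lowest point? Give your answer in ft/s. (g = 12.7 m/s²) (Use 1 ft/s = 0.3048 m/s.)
h = L(1 − cosθ) = 1.7(1 − cos30°) = 0.227757 m
v = √(2gh) = √(2·12.7·0.227757) = 2.40521 m/s = 7.891 ft/s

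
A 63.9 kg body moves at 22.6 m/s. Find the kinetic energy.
KE = ½mv² = ½(63.9)(22.6)² = 16320 J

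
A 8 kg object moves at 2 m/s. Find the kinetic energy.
KE = ½mv² = ½(8)(2)² = 16.0 J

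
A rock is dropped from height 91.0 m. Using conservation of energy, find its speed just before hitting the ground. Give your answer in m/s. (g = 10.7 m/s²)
mgh = ½mv² ⇒ v = √(2gh) = √(2·10.7·91.0) = 44.13 m/s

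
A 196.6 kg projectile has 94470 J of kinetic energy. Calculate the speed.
v = √(2·KE/m) = √(2·94470/196.6) = 31.0 m/s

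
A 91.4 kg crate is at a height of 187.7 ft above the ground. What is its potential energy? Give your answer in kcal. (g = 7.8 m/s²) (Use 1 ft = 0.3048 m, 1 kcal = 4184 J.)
Convert to SI: m = 91.4 kg, h = 57.211 m
PE = mgh = (91.4)(7.8)(57.211) = 40786.8 J = 9.748 kcal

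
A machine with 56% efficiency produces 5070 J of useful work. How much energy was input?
W_in = W_out/η = 5070/0.56 = 9054 J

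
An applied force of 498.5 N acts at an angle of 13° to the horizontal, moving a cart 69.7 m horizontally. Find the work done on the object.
W = F·d·cosθ = (498.5)(69.7)cos(13°) = 33850 J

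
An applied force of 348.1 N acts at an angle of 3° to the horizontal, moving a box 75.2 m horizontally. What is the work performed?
W = F·d·cosθ = (348.1)(75.2)cos(3°) = 26140 J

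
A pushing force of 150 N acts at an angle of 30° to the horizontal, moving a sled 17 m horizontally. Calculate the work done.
W = F·d·cosθ = (150)(17)cos(30°) = 2208 J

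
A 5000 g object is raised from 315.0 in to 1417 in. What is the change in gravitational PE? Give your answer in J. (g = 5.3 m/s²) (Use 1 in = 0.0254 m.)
Convert to SI: m = 5.0 kg, Δh = 27.9908 m
ΔPE = mgΔh = (5.0)(5.3)(27.9908) = 741.8 J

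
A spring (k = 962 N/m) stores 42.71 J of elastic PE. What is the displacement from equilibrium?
x = √(2·PE/k) = √(2·42.71/962) = 0.298 m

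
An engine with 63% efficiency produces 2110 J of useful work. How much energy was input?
W_in = W_out/η = 2110/0.63 = 3349 J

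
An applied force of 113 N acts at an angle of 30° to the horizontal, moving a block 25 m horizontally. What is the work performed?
W = F·d·cosθ = (113)(25)cos(30°) = 2447 J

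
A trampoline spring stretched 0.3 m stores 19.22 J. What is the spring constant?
k = 2·PE/x² = 2·19.22/(0.3)² = 427.1 N/m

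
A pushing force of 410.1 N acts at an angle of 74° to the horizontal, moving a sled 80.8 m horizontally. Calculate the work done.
W = F·d·cosθ = (410.1)(80.8)cos(74°) = 9134 J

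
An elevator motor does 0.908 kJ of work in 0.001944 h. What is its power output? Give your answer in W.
Convert to SI: W = 908.0 J, t = 6.9984 s
P = W/t = 908.0/6.9984 = 129.7 W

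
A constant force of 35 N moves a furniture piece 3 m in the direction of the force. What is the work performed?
W = F·d = (35)(3) = 105.0 J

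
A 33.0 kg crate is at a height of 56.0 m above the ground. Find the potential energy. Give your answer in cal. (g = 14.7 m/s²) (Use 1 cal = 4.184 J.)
PE = mgh = (33.0)(14.7)(56.0) = 27165.6 J = 6493 cal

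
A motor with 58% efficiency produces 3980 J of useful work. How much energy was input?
W_in = W_out/η = 3980/0.58 = 6862 J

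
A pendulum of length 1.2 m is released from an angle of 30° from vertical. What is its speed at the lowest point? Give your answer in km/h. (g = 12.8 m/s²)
h = L(1 − cosθ) = 1.2(1 − cos30°) = 0.16077 m
v = √(2gh) = √(2·12.8·0.16077) = 2.02872 m/s = 7.303 km/h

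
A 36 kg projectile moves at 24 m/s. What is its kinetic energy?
KE = ½mv² = ½(36)(24)² = 10368.0 J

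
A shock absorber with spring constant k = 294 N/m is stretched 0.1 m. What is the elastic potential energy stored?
PE = ½kx² = ½(294)(0.1)² = 1.47 J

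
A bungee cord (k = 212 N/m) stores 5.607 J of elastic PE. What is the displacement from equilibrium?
x = √(2·PE/k) = √(2·5.607/212) = 0.23 m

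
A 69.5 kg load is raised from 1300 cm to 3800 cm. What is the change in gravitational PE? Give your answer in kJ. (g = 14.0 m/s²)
Convert to SI: m = 69.5 kg, Δh = 25.0 m
ΔPE = mgΔh = (69.5)(14.0)(25.0) = 24325.0 J = 24.33 kJ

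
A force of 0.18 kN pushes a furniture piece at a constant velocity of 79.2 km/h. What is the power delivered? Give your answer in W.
Convert to SI: F = 180.0 N, v = 22.0 m/s
P = Fv = (180.0)(22.0) = 3960 W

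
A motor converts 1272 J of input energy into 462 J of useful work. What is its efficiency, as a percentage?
η = W_out/W_in = 462/1272 = 36.32%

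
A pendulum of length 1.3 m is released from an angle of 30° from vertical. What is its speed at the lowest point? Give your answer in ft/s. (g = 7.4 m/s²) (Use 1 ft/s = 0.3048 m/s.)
h = L(1 − cosθ) = 1.3(1 − cos30°) = 0.174167 m
v = √(2gh) = √(2·7.4·0.174167) = 1.60551 m/s = 5.267 ft/s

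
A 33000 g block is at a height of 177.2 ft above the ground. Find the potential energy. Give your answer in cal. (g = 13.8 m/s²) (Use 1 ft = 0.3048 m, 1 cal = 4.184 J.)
Convert to SI: m = 33.0 kg, h = 54.0106 m
PE = mgh = (33.0)(13.8)(54.0106) = 24596.4 J = 5879 cal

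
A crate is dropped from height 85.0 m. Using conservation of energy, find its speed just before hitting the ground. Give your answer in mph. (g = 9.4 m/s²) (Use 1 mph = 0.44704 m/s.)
mgh = ½mv² ⇒ v = √(2gh) = √(2·9.4·85.0) = 39.975 m/s = 89.42 mph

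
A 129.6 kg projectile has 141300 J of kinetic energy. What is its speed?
v = √(2·KE/m) = √(2·141300/129.6) = 46.7 m/s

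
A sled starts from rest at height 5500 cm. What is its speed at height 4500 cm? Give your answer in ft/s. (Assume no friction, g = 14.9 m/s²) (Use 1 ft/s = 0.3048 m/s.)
Convert to SI: h₁−h₂ = 10.0 m
mgh₁ = mgh₂ + ½mv² ⇒ v = √(2g(h₁−h₂)) = √(2·14.9·10.0) = 17.2627 m/s = 56.64 ft/s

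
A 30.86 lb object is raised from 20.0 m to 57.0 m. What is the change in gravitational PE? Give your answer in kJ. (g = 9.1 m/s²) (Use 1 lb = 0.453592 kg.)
Convert to SI: m = 13.9978 kg, Δh = 37.0 m
ΔPE = mgΔh = (13.9978)(9.1)(37.0) = 4713.08 J = 4.713 kJ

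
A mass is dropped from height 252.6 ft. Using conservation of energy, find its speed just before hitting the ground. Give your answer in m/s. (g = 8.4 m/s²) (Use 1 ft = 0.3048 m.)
Convert to SI: h = 76.9925 m
mgh = ½mv² ⇒ v = √(2gh) = √(2·8.4·76.9925) = 35.96 m/s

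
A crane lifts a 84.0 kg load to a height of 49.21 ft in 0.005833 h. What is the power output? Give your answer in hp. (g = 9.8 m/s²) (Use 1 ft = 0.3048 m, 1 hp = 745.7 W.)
Convert to SI: m = 84.0 kg, h = 14.9992 m, t = 20.9988 s
P = mgh/t = (84.0)(9.8)(14.9992)/20.9988 = 588.003 W = 0.7885 hp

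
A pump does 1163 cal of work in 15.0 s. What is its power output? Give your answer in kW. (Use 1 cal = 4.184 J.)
Convert to SI: W = 4865.99 J, t = 15.0 s
P = W/t = 4865.99/15.0 = 324.399 W = 0.3244 kW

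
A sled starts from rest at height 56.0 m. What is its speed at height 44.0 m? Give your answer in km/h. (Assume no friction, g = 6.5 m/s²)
mgh₁ = mgh₂ + ½mv² ⇒ v = √(2g(h₁−h₂)) = √(2·6.5·12.0) = 12.49 m/s = 44.96 km/h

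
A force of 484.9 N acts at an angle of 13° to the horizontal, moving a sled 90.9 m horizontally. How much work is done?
W = F·d·cosθ = (484.9)(90.9)cos(13°) = 42950 J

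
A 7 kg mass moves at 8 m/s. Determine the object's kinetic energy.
KE = ½mv² = ½(7)(8)² = 224.0 J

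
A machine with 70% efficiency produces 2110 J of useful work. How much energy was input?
W_in = W_out/η = 2110/0.7 = 3014 J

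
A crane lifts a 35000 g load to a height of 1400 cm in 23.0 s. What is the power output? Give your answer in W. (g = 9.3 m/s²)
Convert to SI: m = 35.0 kg, h = 14.0 m, t = 23.0 s
P = mgh/t = (35.0)(9.3)(14.0)/23.0 = 198.1 W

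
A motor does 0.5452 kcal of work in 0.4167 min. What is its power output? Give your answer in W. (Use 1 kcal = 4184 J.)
Convert to SI: W = 2281.12 J, t = 25.002 s
P = W/t = 2281.12/25.002 = 91.24 W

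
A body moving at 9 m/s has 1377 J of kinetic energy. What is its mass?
m = 2·KE/v² = 2·1377/(9)² = 34.0 kg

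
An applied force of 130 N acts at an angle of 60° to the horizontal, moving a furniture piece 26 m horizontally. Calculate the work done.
W = F·d·cosθ = (130)(26)cos(60°) = 1690 J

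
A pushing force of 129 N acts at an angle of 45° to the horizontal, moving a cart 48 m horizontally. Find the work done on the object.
W = F·d·cosθ = (129)(48)cos(45°) = 4378 J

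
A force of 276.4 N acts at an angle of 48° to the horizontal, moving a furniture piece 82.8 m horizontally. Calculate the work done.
W = F·d·cosθ = (276.4)(82.8)cos(48°) = 15310 J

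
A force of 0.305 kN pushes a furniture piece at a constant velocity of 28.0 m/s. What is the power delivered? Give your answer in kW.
Convert to SI: F = 305.0 N, v = 28.0 m/s
P = Fv = (305.0)(28.0) = 8540.0 W = 8.54 kW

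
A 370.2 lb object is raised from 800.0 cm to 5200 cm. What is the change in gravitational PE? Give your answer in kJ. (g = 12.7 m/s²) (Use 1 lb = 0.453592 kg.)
Convert to SI: m = 167.92 kg, Δh = 44.0 m
ΔPE = mgΔh = (167.92)(12.7)(44.0) = 93833.6 J = 93.83 kJ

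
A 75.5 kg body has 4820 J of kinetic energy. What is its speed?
v = √(2·KE/m) = √(2·4820/75.5) = 11.3 m/s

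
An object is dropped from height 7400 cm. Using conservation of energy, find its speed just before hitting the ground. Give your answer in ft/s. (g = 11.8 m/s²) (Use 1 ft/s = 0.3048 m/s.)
Convert to SI: h = 74.0 m
mgh = ½mv² ⇒ v = √(2gh) = √(2·11.8·74.0) = 41.79 m/s = 137.1 ft/s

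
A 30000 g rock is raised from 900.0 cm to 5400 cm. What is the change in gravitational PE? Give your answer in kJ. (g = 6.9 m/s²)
Convert to SI: m = 30.0 kg, Δh = 45.0 m
ΔPE = mgΔh = (30.0)(6.9)(45.0) = 9315.0 J = 9.315 kJ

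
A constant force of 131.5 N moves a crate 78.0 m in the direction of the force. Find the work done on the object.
W = F·d = (131.5)(78.0) = 10260 J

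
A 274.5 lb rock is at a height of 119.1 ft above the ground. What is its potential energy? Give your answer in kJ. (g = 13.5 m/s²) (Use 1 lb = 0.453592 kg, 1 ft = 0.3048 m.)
Convert to SI: m = 124.511 kg, h = 36.3017 m
PE = mgh = (124.511)(13.5)(36.3017) = 61019.4 J = 61.02 kJ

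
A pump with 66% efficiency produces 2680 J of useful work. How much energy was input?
W_in = W_out/η = 2680/0.66 = 4061 J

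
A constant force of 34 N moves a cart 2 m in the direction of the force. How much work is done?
W = F·d = (34)(2) = 68.0 J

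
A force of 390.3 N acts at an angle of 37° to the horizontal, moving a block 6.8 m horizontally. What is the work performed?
W = F·d·cosθ = (390.3)(6.8)cos(37°) = 2120 J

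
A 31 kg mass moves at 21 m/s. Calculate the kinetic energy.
KE = ½mv² = ½(31)(21)² = 6835.5 J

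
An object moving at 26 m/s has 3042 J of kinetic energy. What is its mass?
m = 2·KE/v² = 2·3042/(26)² = 9.0 kg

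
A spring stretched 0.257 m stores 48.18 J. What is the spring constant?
k = 2·PE/x² = 2·48.18/(0.257)² = 1459 N/m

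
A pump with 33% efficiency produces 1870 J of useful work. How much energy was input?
W_in = W_out/η = 1870/0.33 = 5667 J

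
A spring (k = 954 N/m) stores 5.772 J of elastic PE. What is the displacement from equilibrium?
x = √(2·PE/k) = √(2·5.772/954) = 0.11 m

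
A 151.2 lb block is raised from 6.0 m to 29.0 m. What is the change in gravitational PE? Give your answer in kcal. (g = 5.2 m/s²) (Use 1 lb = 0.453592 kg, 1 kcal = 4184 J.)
Convert to SI: m = 68.5831 kg, Δh = 23.0 m
ΔPE = mgΔh = (68.5831)(5.2)(23.0) = 8202.54 J = 1.96 kcal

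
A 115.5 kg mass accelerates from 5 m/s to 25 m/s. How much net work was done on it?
W = ΔKE = ½m(v₂² − v₁²) = ½(115.5)(25² − 5²) = 34650.0 J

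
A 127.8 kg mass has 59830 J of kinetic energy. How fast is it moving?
v = √(2·KE/m) = √(2·59830/127.8) = 30.6 m/s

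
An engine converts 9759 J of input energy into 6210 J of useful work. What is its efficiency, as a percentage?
η = W_out/W_in = 6210/9759 = 63.63%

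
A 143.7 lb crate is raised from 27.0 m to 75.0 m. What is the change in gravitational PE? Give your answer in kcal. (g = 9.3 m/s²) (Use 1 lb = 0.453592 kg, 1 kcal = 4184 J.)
Convert to SI: m = 65.1812 kg, Δh = 48.0 m
ΔPE = mgΔh = (65.1812)(9.3)(48.0) = 29096.9 J = 6.954 kcal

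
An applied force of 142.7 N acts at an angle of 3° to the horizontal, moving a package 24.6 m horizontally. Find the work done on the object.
W = F·d·cosθ = (142.7)(24.6)cos(3°) = 3506 J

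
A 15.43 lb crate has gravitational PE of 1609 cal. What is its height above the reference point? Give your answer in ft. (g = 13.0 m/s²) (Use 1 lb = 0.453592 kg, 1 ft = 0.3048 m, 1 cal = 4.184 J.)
Convert to SI: m = 6.99892 kg, PE = 6732.06 J
h = PE/(mg) = 6732.06/(6.99892·13.0) = 73.99 m = 242.7 ft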